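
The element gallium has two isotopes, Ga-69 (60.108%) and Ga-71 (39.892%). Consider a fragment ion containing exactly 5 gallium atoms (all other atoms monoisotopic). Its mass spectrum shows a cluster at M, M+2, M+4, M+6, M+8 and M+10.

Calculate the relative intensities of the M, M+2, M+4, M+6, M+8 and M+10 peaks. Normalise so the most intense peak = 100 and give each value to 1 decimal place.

Each Ga atom is independently Ga-69 (p = 0.60108) or Ga-71 (q = 0.39892); the cluster is the binomial expansion (p + q)^5.
P(M) = 0.60108^5 = 0.078462
P(M+2) = 5 × 0.60108^4 × 0.39892^1 = 0.260366
P(M+4) = 10 × 0.60108^3 × 0.39892^2 = 0.345596
P(M+6) = 10 × 0.60108^2 × 0.39892^3 = 0.229362
P(M+8) = 5 × 0.60108^1 × 0.39892^4 = 0.076111
P(M+10) = 0.39892^5 = 0.010103
The M+4 peak is largest (0.345596); scaling to 100 gives 22.7 : 75.3 : 100.0 : 66.4 : 22.0 : 2.9.

22.7 : 75.3 : 100.0 : 66.4 : 22.0 : 2.9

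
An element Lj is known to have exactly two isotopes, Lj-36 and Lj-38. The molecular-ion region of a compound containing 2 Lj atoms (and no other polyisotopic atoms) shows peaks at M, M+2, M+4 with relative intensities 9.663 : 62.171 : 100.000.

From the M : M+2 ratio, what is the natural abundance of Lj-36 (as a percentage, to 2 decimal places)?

Write p for the Lj-36 fraction. I(M+2)/I(M) = [C(2,1)·p^1·(1−p)] / p^2 = 2·(1−p)/p = 62.171/9.663 = 6.4339
(1−p)/p = 6.4339/2 = 3.2170  ⇒  p = 1/(1 + 3.2170) = 0.2371
Lj-36: 23.71%, Lj-38: 76.29%.

23.71%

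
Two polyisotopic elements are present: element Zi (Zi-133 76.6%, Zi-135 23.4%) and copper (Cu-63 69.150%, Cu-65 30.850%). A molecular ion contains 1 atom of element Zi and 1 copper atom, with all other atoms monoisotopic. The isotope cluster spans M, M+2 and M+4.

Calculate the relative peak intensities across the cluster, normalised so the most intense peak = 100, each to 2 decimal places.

100.00 : 75.16 : 13.63

Element Zi pattern (n=1): 0.7660 : 0.2340
Copper pattern (n=1): 0.6915 : 0.3085
Convolve the two distributions (both contribute in 2-u steps):
  M: 0.7660×0.6915 = 0.529689
  M+2: 0.7660×0.3085 + 0.2340×0.6915 = 0.398122
  M+4: 0.2340×0.3085 = 0.072189
Scale to base peak (0.529689) = 100: 100.00 : 75.16 : 13.63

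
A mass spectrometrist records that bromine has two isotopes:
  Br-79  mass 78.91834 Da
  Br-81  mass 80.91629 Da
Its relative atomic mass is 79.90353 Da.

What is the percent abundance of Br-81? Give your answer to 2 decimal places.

With x = fraction of Br-79 (so Br-81 is 1 − x):
78.91834·x + 80.91629·(1 − x) = 79.90353
(78.91834 − 80.91629)·x = 79.90353 − 80.91629
x = -1.01276 / -1.99795 = 0.50690 → 50.69% Br-79, 49.31% Br-81.

49.31%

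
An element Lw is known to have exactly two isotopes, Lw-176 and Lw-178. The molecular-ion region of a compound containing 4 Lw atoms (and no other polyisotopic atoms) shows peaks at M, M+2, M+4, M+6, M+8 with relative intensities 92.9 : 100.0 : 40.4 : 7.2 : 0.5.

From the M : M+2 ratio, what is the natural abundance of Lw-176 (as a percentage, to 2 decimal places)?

78.80%

Write p for the Lw-176 fraction. I(M+2)/I(M) = [C(4,1)·p^3·(1−p)] / p^4 = 4·(1−p)/p = 100.0/92.9 = 1.0764
(1−p)/p = 1.0764/4 = 0.2691  ⇒  p = 1/(1 + 0.2691) = 0.7880
Lw-176: 78.80%, Lw-178: 21.20%.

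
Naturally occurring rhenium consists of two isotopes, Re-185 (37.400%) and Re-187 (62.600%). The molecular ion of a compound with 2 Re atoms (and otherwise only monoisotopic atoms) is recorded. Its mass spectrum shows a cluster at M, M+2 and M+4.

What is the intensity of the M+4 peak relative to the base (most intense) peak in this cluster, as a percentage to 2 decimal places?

83.69%

(0.37400 + 0.62600)^2 gives M 0.1399, M+2 0.4682, M+4 0.3919; the largest is M+2.
P(M+2) = C(2,1) × 0.37400^1 × 0.62600^1 = 2 × 0.3740 × 0.6260 = 0.468248 (base)
P(M+4) = C(2,2) × 0.37400^0 × 0.62600^2 = 1 × 1.0000 × 0.391876 = 0.391876
Relative intensity = 0.391876 / 0.468248 × 100 = 83.69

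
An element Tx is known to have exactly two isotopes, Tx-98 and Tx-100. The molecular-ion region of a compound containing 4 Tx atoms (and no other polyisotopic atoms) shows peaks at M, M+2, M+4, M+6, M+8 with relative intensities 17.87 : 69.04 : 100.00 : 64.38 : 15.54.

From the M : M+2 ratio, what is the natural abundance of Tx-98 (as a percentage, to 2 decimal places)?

If p is the fraction of Tx that is Tx-98, then I(M+2)/I(M) = [C(4,1)·p^3·(1−p)] / p^4 = 4·(1−p)/p = 69.04/17.87 = 3.8635
(1−p)/p = 3.8635/4 = 0.9659  ⇒  p = 1/(1 + 0.9659) = 0.5087
Tx-98: 50.87%, Tx-100: 49.13%.

50.87%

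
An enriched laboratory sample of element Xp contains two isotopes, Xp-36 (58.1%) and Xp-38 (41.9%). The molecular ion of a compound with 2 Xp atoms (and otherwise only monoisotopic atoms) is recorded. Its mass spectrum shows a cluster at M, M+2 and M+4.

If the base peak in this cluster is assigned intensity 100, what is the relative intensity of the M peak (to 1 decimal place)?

(0.581 + 0.419)^2 gives M 0.3376, M+2 0.4869, M+4 0.1756; the largest is M+2.
P(M+2) = C(2,1) × 0.581^1 × 0.419^1 = 2 × 0.5810 × 0.4190 = 0.486878 (base)
P(M) = C(2,0) × 0.581^2 × 0.419^0 = 1 × 0.337561 × 1.0000 = 0.337561
Relative intensity = 0.337561 / 0.486878 × 100 = 69.3

69.3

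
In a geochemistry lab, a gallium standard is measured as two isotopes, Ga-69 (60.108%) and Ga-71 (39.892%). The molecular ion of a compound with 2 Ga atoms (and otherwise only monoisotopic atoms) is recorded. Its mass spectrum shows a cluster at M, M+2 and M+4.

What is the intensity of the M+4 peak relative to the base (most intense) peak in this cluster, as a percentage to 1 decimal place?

(0.60108 + 0.39892)^2 gives M 0.3613, M+2 0.4796, M+4 0.1591; the largest is M+2.
P(M+2) = C(2,1) × 0.60108^1 × 0.39892^1 = 2 × 0.60108 × 0.39892 = 0.479566 (base)
P(M+4) = C(2,2) × 0.60108^0 × 0.39892^2 = 1 × 1.0000 × 0.15913717 = 0.159137
Relative intensity = 0.159137 / 0.479566 × 100 = 33.2

33.2%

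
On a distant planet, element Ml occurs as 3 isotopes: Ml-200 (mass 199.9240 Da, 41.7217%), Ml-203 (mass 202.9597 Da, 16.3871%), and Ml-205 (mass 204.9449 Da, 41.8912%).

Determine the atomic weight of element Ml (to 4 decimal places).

Weight each isotope mass by its fractional abundance: 0.417217 × 199.9240 + 0.163871 × 202.9597 + 0.418912 × 204.9449
= 83.41169 + 33.25921 + 85.85388 = 202.52478 Da

202.5248 Da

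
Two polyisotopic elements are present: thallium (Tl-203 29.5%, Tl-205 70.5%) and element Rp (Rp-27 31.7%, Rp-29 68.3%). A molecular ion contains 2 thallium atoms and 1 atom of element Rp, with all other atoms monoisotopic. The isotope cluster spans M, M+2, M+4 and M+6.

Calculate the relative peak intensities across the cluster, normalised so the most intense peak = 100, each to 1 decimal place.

6.2 : 43.3 : 100.0 : 76.9

Thallium pattern (n=2): 0.087025 : 0.41595 : 0.497025
Element Rp pattern (n=1): 0.3170 : 0.6830
Convolve the two distributions (both contribute in 2-u steps):
  M: 0.087025×0.3170 = 0.027587
  M+2: 0.087025×0.6830 + 0.41595×0.3170 = 0.191294
  M+4: 0.41595×0.6830 + 0.497025×0.3170 = 0.441651
  M+6: 0.497025×0.6830 = 0.339468
Scale to base peak (0.441651) = 100: 6.2 : 43.3 : 100.0 : 76.9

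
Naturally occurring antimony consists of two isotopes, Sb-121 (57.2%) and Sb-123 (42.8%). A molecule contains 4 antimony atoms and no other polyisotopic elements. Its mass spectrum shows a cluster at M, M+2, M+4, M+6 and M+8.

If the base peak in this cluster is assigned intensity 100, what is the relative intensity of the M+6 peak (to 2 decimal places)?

Term probabilities: M 0.1070, M+2 0.3204, M+4 0.3596, M+6 0.1794, M+8 0.0336. Base peak = M+4.
P(M+4) = C(4,2) × 0.572^2 × 0.428^2 = 6 × 0.327184 × 0.183184 = 0.359609 (base)
P(M+6) = C(4,3) × 0.572^1 × 0.428^3 = 4 × 0.5720 × 0.07840275 = 0.179385
Relative intensity = 0.179385 / 0.359609 × 100 = 49.88

49.88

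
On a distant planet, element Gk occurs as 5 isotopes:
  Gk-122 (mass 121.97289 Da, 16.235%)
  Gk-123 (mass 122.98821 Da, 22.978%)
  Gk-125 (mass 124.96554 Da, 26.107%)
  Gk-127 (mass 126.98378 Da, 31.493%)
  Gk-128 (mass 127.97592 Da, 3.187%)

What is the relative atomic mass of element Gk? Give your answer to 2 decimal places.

Weight each isotope mass by its fractional abundance: 0.16235 × 121.97289 + 0.22978 × 122.98821 + 0.26107 × 124.96554 + 0.31493 × 126.98378 + 0.03187 × 127.97592
= 19.802299 + 28.260231 + 32.624754 + 39.991002 + 4.078593 = 124.756879 Da

124.76 Da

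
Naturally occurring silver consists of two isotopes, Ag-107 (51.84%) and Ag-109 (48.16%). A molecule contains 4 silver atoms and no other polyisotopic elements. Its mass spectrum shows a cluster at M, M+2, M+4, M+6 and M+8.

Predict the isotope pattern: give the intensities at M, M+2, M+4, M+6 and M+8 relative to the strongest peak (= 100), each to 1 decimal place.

19.3 : 71.8 : 100.0 : 61.9 : 14.4

Expanding (0.5184 + 0.4816)^4:
P(M) = 0.5184^4 = 0.072220
P(M+2) = 4 × 0.5184^3 × 0.4816^1 = 0.268375
P(M+4) = 6 × 0.5184^2 × 0.4816^2 = 0.373985
P(M+6) = 4 × 0.5184^1 × 0.4816^3 = 0.231624
P(M+8) = 0.4816^4 = 0.053795
The M+4 peak is largest (0.373985); scaling to 100 gives 19.3 : 71.8 : 100.0 : 61.9 : 14.4.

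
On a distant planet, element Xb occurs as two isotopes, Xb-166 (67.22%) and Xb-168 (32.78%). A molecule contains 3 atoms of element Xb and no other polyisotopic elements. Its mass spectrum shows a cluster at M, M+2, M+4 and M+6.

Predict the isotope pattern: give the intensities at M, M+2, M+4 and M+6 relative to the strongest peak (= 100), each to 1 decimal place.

Each Xb atom is independently Xb-166 (p = 0.6722) or Xb-168 (q = 0.3278); the cluster is the binomial expansion (p + q)^3.
P(M) = 0.6722^3 = 0.303735
P(M+2) = 3 × 0.6722^2 × 0.3278^1 = 0.444352
P(M+4) = 3 × 0.6722^1 × 0.3278^2 = 0.216689
P(M+6) = 0.3278^3 = 0.035223
The M+2 peak is largest (0.444352); scaling to 100 gives 68.4 : 100.0 : 48.8 : 7.9.

68.4 : 100.0 : 48.8 : 7.9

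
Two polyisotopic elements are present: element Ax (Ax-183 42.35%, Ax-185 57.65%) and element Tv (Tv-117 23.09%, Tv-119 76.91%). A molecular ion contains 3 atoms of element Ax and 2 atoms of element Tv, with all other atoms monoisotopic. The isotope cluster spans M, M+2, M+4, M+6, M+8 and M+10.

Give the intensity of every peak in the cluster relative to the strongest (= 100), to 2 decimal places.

1.18 : 12.66 : 51.68 : 100.00 : 92.48 : 32.98

Element Ax pattern (n=3): 0.07595568 : 0.31018972 : 0.42225353 : 0.19160107
Element Tv pattern (n=2): 0.05331481 : 0.35517038 : 0.59151481
Convolve the two distributions (both contribute in 2-u steps):
  M: 0.07595568×0.05331481 = 0.004050
  M+2: 0.07595568×0.35517038 + 0.31018972×0.05331481 = 0.043515
  M+4: 0.07595568×0.59151481 + 0.31018972×0.35517038 + 0.42225353×0.05331481 = 0.177611
  M+6: 0.31018972×0.59151481 + 0.42225353×0.35517038 + 0.19160107×0.05331481 = 0.343669
  M+8: 0.42225353×0.59151481 + 0.19160107×0.35517038 = 0.317820
  M+10: 0.19160107×0.59151481 = 0.113335
Scale to base peak (0.343669) = 100: 1.18 : 12.66 : 51.68 : 100.00 : 92.48 : 32.98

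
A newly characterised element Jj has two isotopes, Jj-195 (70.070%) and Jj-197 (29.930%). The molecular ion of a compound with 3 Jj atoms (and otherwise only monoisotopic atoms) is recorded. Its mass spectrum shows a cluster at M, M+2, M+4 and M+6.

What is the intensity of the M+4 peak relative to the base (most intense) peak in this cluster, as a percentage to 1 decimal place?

Binomial terms of (0.70070 + 0.29930)^3: M 0.3440, M+2 0.4409, M+4 0.1883, M+6 0.0268 → M+2 is the base peak.
P(M+2) = C(3,1) × 0.70070^2 × 0.29930^1 = 3 × 0.49098049 × 0.2993 = 0.440851 (base)
P(M+4) = C(3,2) × 0.70070^1 × 0.29930^2 = 3 × 0.7007 × 0.08958049 = 0.188307
Relative intensity = 0.188307 / 0.440851 × 100 = 42.7

42.7%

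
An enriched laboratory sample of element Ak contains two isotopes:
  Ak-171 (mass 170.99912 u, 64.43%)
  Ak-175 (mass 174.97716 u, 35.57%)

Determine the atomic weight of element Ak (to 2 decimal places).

172.41 u

Ar = Σ fᵢ·mᵢ = 0.6443 × 170.99912 + 0.3557 × 174.97716
= 110.174733 + 62.239376 = 172.414109 u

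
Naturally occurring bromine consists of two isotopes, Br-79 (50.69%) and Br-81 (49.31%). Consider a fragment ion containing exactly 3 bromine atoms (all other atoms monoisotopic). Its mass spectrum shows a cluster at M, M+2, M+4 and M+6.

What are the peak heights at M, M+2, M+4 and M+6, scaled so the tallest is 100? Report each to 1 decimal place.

Each Br atom is independently Br-79 (p = 0.5069) or Br-81 (q = 0.4931); the cluster is the binomial expansion (p + q)^3.
P(M) = 0.5069^3 = 0.130247
P(M+2) = 3 × 0.5069^2 × 0.4931^1 = 0.380103
P(M+4) = 3 × 0.5069^1 × 0.4931^2 = 0.369755
P(M+6) = 0.4931^3 = 0.119896
The M+2 peak is largest (0.380103); scaling to 100 gives 34.3 : 100.0 : 97.3 : 31.5.

34.3 : 100.0 : 97.3 : 31.5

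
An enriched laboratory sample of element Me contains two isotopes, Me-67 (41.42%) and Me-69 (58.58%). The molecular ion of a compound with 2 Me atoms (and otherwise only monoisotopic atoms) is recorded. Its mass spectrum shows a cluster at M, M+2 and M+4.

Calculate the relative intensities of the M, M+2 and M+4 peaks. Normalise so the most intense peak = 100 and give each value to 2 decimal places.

35.35 : 100.00 : 70.71

Each Me atom is independently Me-67 (p = 0.4142) or Me-69 (q = 0.5858); the cluster is the binomial expansion (p + q)^2.
P(M) = 0.4142^2 = 0.171562
P(M+2) = 2 × 0.4142^1 × 0.5858^1 = 0.485277
P(M+4) = 0.5858^2 = 0.343162
The M+2 peak is largest (0.485277); scaling to 100 gives 35.35 : 100.00 : 70.71.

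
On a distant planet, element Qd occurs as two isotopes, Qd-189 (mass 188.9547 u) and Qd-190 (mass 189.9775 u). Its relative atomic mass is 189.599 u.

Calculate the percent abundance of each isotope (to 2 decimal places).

Writing the weighted mean with unknown fraction x of Qd-189:
188.9547·x + 189.9775·(1 − x) = 189.599
(188.9547 − 189.9775)·x = 189.599 − 189.9775
x = -0.3785 / -1.0228 = 0.37006 → 37.01% Qd-189, 62.99% Qd-190.

Qd-189: 37.01%, Qd-190: 62.99%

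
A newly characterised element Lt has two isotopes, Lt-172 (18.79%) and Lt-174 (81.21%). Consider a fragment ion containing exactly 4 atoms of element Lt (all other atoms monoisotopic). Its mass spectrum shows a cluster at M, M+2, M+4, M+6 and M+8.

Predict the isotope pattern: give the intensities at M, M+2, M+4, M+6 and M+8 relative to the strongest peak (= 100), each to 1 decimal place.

0.3 : 5.0 : 32.1 : 92.6 : 100.0

Each Lt atom is independently Lt-172 (p = 0.1879) or Lt-174 (q = 0.8121); the cluster is the binomial expansion (p + q)^4.
P(M) = 0.1879^4 = 0.001247
P(M+2) = 4 × 0.1879^3 × 0.8121^1 = 0.021550
P(M+4) = 6 × 0.1879^2 × 0.8121^2 = 0.139709
P(M+6) = 4 × 0.1879^1 × 0.8121^3 = 0.402546
P(M+8) = 0.8121^4 = 0.434949
The M+8 peak is largest (0.434949); scaling to 100 gives 0.3 : 5.0 : 32.1 : 92.6 : 100.0.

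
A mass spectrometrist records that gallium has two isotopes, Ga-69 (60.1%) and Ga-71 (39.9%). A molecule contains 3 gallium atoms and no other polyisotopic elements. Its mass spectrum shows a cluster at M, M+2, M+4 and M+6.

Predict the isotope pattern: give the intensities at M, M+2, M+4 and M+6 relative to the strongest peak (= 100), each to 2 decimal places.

Each Ga atom is independently Ga-69 (p = 0.601) or Ga-71 (q = 0.399); the cluster is the binomial expansion (p + q)^3.
P(M) = 0.601^3 = 0.217082
P(M+2) = 3 × 0.601^2 × 0.399^1 = 0.432358
P(M+4) = 3 × 0.601^1 × 0.399^2 = 0.287039
P(M+6) = 0.399^3 = 0.063521
The M+2 peak is largest (0.432358); scaling to 100 gives 50.21 : 100.00 : 66.39 : 14.69.

50.21 : 100.00 : 66.39 : 14.69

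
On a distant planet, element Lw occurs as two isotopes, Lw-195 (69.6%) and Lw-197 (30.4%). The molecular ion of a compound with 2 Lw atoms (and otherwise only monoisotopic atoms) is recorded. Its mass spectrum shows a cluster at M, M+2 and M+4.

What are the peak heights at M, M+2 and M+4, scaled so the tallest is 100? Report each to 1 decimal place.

Each Lw atom is independently Lw-195 (p = 0.696) or Lw-197 (q = 0.304); the cluster is the binomial expansion (p + q)^2.
P(M) = 0.696^2 = 0.484416
P(M+2) = 2 × 0.696^1 × 0.304^1 = 0.423168
P(M+4) = 0.304^2 = 0.092416
The M peak is largest (0.484416); scaling to 100 gives 100.0 : 87.4 : 19.1.

100.0 : 87.4 : 19.1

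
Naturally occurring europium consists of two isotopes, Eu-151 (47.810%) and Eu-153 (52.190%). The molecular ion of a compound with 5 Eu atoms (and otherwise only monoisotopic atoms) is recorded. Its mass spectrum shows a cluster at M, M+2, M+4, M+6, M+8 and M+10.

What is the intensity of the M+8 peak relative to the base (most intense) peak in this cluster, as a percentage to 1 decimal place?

54.6%

Term probabilities: M 0.0250, M+2 0.1363, M+4 0.2977, M+6 0.3249, M+8 0.1774, M+10 0.0387. Base peak = M+6.
P(M+6) = C(5,3) × 0.47810^2 × 0.52190^3 = 10 × 0.22857961 × 0.14215492 = 0.324937 (base)
P(M+8) = C(5,4) × 0.47810^1 × 0.52190^4 = 5 × 0.4781 × 0.07419065 = 0.177353
Relative intensity = 0.177353 / 0.324937 × 100 = 54.6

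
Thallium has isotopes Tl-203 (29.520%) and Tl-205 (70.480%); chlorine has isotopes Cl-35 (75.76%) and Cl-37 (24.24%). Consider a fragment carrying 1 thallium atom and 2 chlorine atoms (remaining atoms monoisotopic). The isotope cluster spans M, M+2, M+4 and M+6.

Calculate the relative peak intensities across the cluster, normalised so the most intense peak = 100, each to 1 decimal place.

33.0 : 100.0 : 53.8 : 8.1

Thallium pattern (n=1): 0.2952 : 0.7048
Chlorine pattern (n=2): 0.57395776 : 0.36728448 : 0.05875776
Convolve the two distributions (both contribute in 2-u steps):
  M: 0.2952×0.57395776 = 0.169432
  M+2: 0.2952×0.36728448 + 0.7048×0.57395776 = 0.512948
  M+4: 0.2952×0.05875776 + 0.7048×0.36728448 = 0.276207
  M+6: 0.7048×0.05875776 = 0.041412
Scale to base peak (0.512948) = 100: 33.0 : 100.0 : 53.8 : 8.1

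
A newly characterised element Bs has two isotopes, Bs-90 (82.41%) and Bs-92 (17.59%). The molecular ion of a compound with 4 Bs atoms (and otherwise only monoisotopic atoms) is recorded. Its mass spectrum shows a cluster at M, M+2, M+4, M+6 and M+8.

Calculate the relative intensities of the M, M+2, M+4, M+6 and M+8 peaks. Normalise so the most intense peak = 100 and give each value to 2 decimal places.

Each Bs atom is independently Bs-90 (p = 0.8241) or Bs-92 (q = 0.1759); the cluster is the binomial expansion (p + q)^4.
P(M) = 0.8241^4 = 0.461232
P(M+2) = 4 × 0.8241^3 × 0.1759^1 = 0.393791
P(M+4) = 6 × 0.8241^2 × 0.1759^2 = 0.126079
P(M+6) = 4 × 0.8241^1 × 0.1759^3 = 0.017941
P(M+8) = 0.1759^4 = 0.000957
The M peak is largest (0.461232); scaling to 100 gives 100.00 : 85.38 : 27.34 : 3.89 : 0.21.

100.00 : 85.38 : 27.34 : 3.89 : 0.21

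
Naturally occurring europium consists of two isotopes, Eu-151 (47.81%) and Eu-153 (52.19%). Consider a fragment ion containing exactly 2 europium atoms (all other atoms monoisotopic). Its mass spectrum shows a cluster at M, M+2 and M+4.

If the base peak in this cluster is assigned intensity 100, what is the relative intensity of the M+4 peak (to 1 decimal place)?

54.6

Term probabilities: M 0.2286, M+2 0.4990, M+4 0.2724. Base peak = M+2.
P(M+2) = C(2,1) × 0.4781^1 × 0.5219^1 = 2 × 0.4781 × 0.5219 = 0.499041 (base)
P(M+4) = C(2,2) × 0.4781^0 × 0.5219^2 = 1 × 1.0000 × 0.27237961 = 0.272380
Relative intensity = 0.272380 / 0.499041 × 100 = 54.6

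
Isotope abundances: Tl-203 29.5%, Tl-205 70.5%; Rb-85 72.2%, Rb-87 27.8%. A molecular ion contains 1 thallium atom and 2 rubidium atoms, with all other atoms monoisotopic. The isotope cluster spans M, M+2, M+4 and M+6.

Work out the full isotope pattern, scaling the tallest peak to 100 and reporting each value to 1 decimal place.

Thallium pattern (n=1): 0.2950 : 0.7050
Rubidium pattern (n=2): 0.521284 : 0.401432 : 0.077284
Convolve the two distributions (both contribute in 2-u steps):
  M: 0.2950×0.521284 = 0.153779
  M+2: 0.2950×0.401432 + 0.7050×0.521284 = 0.485928
  M+4: 0.2950×0.077284 + 0.7050×0.401432 = 0.305808
  M+6: 0.7050×0.077284 = 0.054485
Scale to base peak (0.485928) = 100: 31.6 : 100.0 : 62.9 : 11.2

31.6 : 100.0 : 62.9 : 11.2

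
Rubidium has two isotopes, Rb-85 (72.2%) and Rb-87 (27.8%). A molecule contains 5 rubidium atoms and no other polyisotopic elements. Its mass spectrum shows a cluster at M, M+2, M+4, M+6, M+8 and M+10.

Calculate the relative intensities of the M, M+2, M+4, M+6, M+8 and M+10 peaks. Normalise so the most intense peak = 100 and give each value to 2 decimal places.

Each Rb atom is independently Rb-85 (p = 0.722) or Rb-87 (q = 0.278); the cluster is the binomial expansion (p + q)^5.
P(M) = 0.722^5 = 0.196194
P(M+2) = 5 × 0.722^4 × 0.278^1 = 0.377714
P(M+4) = 10 × 0.722^3 × 0.278^2 = 0.290872
P(M+6) = 10 × 0.722^2 × 0.278^3 = 0.111998
P(M+8) = 5 × 0.722^1 × 0.278^4 = 0.021562
P(M+10) = 0.278^5 = 0.001660
The M+2 peak is largest (0.377714); scaling to 100 gives 51.94 : 100.00 : 77.01 : 29.65 : 5.71 : 0.44.

51.94 : 100.00 : 77.01 : 29.65 : 5.71 : 0.44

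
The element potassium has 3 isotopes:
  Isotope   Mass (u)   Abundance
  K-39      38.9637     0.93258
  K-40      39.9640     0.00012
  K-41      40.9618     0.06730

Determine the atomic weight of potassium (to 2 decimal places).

Average mass = Σ (abundance × isotope mass) = 0.93258 × 38.9637 + 0.00012 × 39.9640 + 0.06730 × 40.9618
= 36.33677 + 0.00480 + 2.75673 = 39.09830 u

39.10 u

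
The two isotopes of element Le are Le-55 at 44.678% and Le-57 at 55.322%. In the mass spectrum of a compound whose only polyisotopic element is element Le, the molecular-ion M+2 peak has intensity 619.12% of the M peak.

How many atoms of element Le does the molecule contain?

5

With n Le atoms, P(M+2)/P(M) = C(n,1)·p^(n−1)q / p^n = n·q/p = n · 0.55322/0.44678.
n = 6.1912 × 0.44678/0.55322 = 5.00 ≈ 5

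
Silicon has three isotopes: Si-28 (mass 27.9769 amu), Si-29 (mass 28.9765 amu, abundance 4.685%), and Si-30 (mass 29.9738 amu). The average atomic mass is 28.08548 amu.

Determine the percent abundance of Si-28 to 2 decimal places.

The remaining 95.315% is split between Si-28 (fraction x) and Si-30 (fraction 0.95315 − x).
Substituting: 27.9769x + 29.9738(0.95315 − x) = 26.727930975
(27.9769 − 29.9738)x = -1.841596495  ⇒  x = 0.92223, y = 0.03092
Si-28: 92.22%, Si-30: 3.09%.

92.22%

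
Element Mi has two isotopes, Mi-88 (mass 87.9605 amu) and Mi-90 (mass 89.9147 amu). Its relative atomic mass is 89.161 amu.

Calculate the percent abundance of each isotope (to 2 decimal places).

Mi-88: 38.57%, Mi-90: 61.43%

Let x be the fractional abundance of Mi-88; then Mi-90 has abundance 1 − x.
87.9605·x + 89.9147·(1 − x) = 89.161
(87.9605 − 89.9147)·x = 89.161 − 89.9147
x = -0.7537 / -1.9542 = 0.38568 → 38.57% Mi-88, 61.43% Mi-90.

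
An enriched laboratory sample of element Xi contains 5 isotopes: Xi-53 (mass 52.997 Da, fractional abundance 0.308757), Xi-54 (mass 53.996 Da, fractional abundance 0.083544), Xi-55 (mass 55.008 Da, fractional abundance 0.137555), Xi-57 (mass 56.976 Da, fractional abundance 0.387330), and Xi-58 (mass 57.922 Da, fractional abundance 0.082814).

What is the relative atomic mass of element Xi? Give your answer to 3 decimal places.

55.306 Da

The abundance-weighted mean is 0.308757 × 52.997 + 0.083544 × 53.996 + 0.137555 × 55.008 + 0.387330 × 56.976 + 0.082814 × 57.922
= 16.3632 + 4.5110 + 7.5666 + 22.0685 + 4.7968 = 55.3061 Da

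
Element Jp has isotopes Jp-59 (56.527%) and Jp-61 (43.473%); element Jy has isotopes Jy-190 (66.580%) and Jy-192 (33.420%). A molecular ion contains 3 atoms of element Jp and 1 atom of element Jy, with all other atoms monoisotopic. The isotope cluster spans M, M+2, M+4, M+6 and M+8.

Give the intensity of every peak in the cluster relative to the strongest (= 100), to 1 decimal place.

34.1 : 95.8 : 100.0 : 45.9 : 7.8

Element Jp pattern (n=3): 0.18062082 : 0.41672806 : 0.32049143 : 0.0821597
Element Jy pattern (n=1): 0.6658 : 0.3342
Convolve the two distributions (both contribute in 2-u steps):
  M: 0.18062082×0.6658 = 0.120257
  M+2: 0.18062082×0.3342 + 0.41672806×0.6658 = 0.337821
  M+4: 0.41672806×0.3342 + 0.32049143×0.6658 = 0.352654
  M+6: 0.32049143×0.3342 + 0.0821597×0.6658 = 0.161810
  M+8: 0.0821597×0.3342 = 0.027458
Scale to base peak (0.352654) = 100: 34.1 : 95.8 : 100.0 : 45.9 : 7.8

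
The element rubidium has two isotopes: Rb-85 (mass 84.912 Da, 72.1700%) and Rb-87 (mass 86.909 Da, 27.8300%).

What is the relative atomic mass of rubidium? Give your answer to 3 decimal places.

85.468 Da

The abundance-weighted mean is 0.721700 × 84.912 + 0.278300 × 86.909
= 61.2810 + 24.1868 = 85.4678 Da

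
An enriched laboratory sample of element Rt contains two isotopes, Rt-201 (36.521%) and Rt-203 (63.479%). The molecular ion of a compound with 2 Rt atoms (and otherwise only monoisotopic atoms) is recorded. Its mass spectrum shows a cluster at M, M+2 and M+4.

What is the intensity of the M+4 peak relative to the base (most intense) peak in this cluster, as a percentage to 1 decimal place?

Term probabilities: M 0.1334, M+2 0.4637, M+4 0.4030. Base peak = M+2.
P(M+2) = C(2,1) × 0.36521^1 × 0.63479^1 = 2 × 0.36521 × 0.63479 = 0.463663 (base)
P(M+4) = C(2,2) × 0.36521^0 × 0.63479^2 = 1 × 1.0000 × 0.40295834 = 0.402958
Relative intensity = 0.402958 / 0.463663 × 100 = 86.9

86.9%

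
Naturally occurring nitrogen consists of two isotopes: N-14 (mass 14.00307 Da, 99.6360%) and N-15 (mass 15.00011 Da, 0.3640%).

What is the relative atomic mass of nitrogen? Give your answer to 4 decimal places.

The abundance-weighted mean is 0.996360 × 14.00307 + 0.003640 × 15.00011
= 13.952099 + 0.054600 = 14.006699 Da

14.0067 Da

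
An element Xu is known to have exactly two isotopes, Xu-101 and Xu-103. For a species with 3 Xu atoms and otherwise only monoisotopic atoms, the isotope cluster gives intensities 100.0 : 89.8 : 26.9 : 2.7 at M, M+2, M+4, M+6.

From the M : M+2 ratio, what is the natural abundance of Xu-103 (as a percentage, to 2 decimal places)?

Let p = fractional abundance of Xu-101. I(M+2)/I(M) = [C(3,1)·p^2·(1−p)] / p^3 = 3·(1−p)/p = 89.8/100.0 = 0.8980
(1−p)/p = 0.8980/3 = 0.2993  ⇒  p = 1/(1 + 0.2993) = 0.7696
Xu-101: 76.96%, Xu-103: 23.04%.

23.04%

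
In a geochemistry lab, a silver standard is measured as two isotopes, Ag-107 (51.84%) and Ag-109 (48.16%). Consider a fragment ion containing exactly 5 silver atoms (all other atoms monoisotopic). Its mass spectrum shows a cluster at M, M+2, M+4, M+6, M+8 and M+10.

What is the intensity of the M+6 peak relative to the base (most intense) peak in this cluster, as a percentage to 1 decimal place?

(0.5184 + 0.4816)^5 gives M 0.0374, M+2 0.1739, M+4 0.3231, M+6 0.3002, M+8 0.1394, M+10 0.0259; the largest is M+4.
P(M+4) = C(5,2) × 0.5184^3 × 0.4816^2 = 10 × 0.13931407 × 0.23193856 = 0.323123 (base)
P(M+6) = C(5,3) × 0.5184^2 × 0.4816^3 = 10 × 0.26873856 × 0.11170161 = 0.300185
Relative intensity = 0.300185 / 0.323123 × 100 = 92.9

92.9%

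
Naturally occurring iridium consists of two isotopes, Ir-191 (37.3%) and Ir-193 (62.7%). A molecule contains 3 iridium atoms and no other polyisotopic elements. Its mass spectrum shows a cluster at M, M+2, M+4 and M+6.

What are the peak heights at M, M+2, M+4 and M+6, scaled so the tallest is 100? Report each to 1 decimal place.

11.8 : 59.5 : 100.0 : 56.0

Expanding (0.373 + 0.627)^3:
P(M) = 0.373^3 = 0.051895
P(M+2) = 3 × 0.373^2 × 0.627^1 = 0.261702
P(M+4) = 3 × 0.373^1 × 0.627^2 = 0.439911
P(M+6) = 0.627^3 = 0.246492
The M+4 peak is largest (0.439911); scaling to 100 gives 11.8 : 59.5 : 100.0 : 56.0.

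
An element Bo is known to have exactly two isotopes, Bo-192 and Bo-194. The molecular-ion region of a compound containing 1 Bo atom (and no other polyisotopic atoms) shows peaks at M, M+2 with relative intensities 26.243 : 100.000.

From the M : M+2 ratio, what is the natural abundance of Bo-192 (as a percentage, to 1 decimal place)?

Let p = fractional abundance of Bo-192. I(M+2)/I(M) = [C(1,1)·p^0·(1−p)] / p^1 = 1·(1−p)/p = 100.000/26.243 = 3.8105
(1−p)/p = 3.8105/1 = 3.8105  ⇒  p = 1/(1 + 3.8105) = 0.2079
Bo-192: 20.8%, Bo-194: 79.2%.

20.8%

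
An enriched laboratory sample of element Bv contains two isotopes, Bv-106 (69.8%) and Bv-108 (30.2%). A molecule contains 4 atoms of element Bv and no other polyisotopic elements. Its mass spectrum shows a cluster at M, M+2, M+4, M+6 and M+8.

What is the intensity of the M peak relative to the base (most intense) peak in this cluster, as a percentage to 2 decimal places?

(0.698 + 0.302)^4 gives M 0.2374, M+2 0.4108, M+4 0.2666, M+6 0.0769, M+8 0.0083; the largest is M+2.
P(M+2) = C(4,1) × 0.698^3 × 0.302^1 = 4 × 0.34006839 × 0.3020 = 0.410803 (base)
P(M) = C(4,0) × 0.698^4 × 0.302^0 = 1 × 0.23736774 × 1.0000 = 0.237368
Relative intensity = 0.237368 / 0.410803 × 100 = 57.78

57.78%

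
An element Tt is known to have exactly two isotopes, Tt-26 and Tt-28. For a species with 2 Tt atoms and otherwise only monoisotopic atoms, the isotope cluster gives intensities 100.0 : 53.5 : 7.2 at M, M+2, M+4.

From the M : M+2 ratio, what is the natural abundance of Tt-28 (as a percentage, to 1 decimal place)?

Write p for the Tt-26 fraction. I(M+2)/I(M) = [C(2,1)·p^1·(1−p)] / p^2 = 2·(1−p)/p = 53.5/100.0 = 0.5350
(1−p)/p = 0.5350/2 = 0.2675  ⇒  p = 1/(1 + 0.2675) = 0.7890
Tt-26: 78.9%, Tt-28: 21.1%.

21.1%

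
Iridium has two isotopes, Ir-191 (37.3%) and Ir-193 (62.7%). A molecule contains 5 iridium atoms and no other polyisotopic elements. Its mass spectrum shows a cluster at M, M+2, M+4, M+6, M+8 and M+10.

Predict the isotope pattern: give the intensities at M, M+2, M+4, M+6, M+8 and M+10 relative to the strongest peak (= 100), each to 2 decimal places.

2.11 : 17.70 : 59.49 : 100.00 : 84.05 : 28.26

Expanding (0.373 + 0.627)^5:
P(M) = 0.373^5 = 0.007220
P(M+2) = 5 × 0.373^4 × 0.627^1 = 0.060684
P(M+4) = 10 × 0.373^3 × 0.627^2 = 0.204015
P(M+6) = 10 × 0.373^2 × 0.627^3 = 0.342942
P(M+8) = 5 × 0.373^1 × 0.627^4 = 0.288237
P(M+10) = 0.627^5 = 0.096903
The M+6 peak is largest (0.342942); scaling to 100 gives 2.11 : 17.70 : 59.49 : 100.00 : 84.05 : 28.26.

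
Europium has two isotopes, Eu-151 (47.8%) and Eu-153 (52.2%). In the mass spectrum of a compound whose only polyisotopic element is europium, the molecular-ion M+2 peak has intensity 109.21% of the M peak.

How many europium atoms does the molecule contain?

For n independent Eu atoms, I(M+2)/I(M) = n · (abundance Eu-153) / (abundance Eu-151) = n · 0.522/0.478.
n = 1.0921 × 0.478/0.522 = 1.00 ≈ 1

1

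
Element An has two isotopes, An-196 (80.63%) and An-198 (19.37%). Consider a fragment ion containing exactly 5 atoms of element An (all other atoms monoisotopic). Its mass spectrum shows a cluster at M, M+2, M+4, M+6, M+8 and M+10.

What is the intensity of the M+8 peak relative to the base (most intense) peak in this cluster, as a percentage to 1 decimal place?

1.4%

(0.8063 + 0.1937)^5 gives M 0.3408, M+2 0.4093, M+4 0.1967, M+6 0.0472, M+8 0.0057, M+10 0.0003; the largest is M+2.
P(M+2) = C(5,1) × 0.8063^4 × 0.1937^1 = 5 × 0.42265561 × 0.1937 = 0.409342 (base)
P(M+8) = C(5,4) × 0.8063^1 × 0.1937^4 = 5 × 0.8063 × 0.00140773 = 0.005675
Relative intensity = 0.005675 / 0.409342 × 100 = 1.4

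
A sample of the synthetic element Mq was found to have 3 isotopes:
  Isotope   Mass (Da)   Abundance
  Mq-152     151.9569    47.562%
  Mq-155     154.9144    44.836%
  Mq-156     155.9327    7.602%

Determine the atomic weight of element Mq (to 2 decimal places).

Weight each isotope mass by its fractional abundance: 0.47562 × 151.9569 + 0.44836 × 154.9144 + 0.07602 × 155.9327
= 72.27374 + 69.45742 + 11.85400 = 153.58516 Da

153.59 Da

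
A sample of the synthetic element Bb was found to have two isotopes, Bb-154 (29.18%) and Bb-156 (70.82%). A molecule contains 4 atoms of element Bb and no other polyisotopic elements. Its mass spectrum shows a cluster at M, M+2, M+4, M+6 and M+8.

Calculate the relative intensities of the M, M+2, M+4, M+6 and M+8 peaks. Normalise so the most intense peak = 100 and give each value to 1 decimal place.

1.7 : 17.0 : 61.8 : 100.0 : 60.7

Expanding (0.2918 + 0.7082)^4:
P(M) = 0.2918^4 = 0.007250
P(M+2) = 4 × 0.2918^3 × 0.7082^1 = 0.070384
P(M+4) = 6 × 0.2918^2 × 0.7082^2 = 0.256232
P(M+6) = 4 × 0.2918^1 × 0.7082^3 = 0.414584
P(M+8) = 0.7082^4 = 0.251550
The M+6 peak is largest (0.414584); scaling to 100 gives 1.7 : 17.0 : 61.8 : 100.0 : 60.7.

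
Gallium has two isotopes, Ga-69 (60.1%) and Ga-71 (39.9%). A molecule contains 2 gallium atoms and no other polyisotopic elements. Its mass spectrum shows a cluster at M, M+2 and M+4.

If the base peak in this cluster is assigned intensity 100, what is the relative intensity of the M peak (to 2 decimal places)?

75.31

Binomial terms of (0.601 + 0.399)^2: M 0.3612, M+2 0.4796, M+4 0.1592 → M+2 is the base peak.
P(M+2) = C(2,1) × 0.601^1 × 0.399^1 = 2 × 0.6010 × 0.3990 = 0.479598 (base)
P(M) = C(2,0) × 0.601^2 × 0.399^0 = 1 × 0.361201 × 1.0000 = 0.361201
Relative intensity = 0.361201 / 0.479598 × 100 = 75.31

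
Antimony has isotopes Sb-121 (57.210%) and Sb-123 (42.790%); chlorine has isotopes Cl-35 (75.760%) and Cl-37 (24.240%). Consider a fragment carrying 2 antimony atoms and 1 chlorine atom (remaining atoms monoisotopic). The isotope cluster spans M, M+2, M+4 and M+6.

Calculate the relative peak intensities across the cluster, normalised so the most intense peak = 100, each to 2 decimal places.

55.07 : 100.00 : 57.17 : 9.86

Antimony pattern (n=2): 0.32729841 : 0.48960318 : 0.18309841
Chlorine pattern (n=1): 0.7576 : 0.2424
Convolve the two distributions (both contribute in 2-u steps):
  M: 0.32729841×0.7576 = 0.247961
  M+2: 0.32729841×0.2424 + 0.48960318×0.7576 = 0.450261
  M+4: 0.48960318×0.2424 + 0.18309841×0.7576 = 0.257395
  M+6: 0.18309841×0.2424 = 0.044383
Scale to base peak (0.450261) = 100: 55.07 : 100.00 : 57.17 : 9.86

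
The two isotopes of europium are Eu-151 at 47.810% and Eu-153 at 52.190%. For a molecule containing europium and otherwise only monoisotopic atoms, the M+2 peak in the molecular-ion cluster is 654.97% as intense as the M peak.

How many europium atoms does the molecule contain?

The M+2/M ratio from n Eu atoms is n · q/p = n · 0.52190/0.47810.
n = 6.5497 × 0.47810/0.52190 = 6.00 ≈ 6

6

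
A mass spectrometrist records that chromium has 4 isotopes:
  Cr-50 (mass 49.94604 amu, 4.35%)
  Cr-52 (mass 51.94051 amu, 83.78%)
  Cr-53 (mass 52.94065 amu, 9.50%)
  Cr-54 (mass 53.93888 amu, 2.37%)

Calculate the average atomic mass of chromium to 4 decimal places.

51.9961 amu

Ar = Σ fᵢ·mᵢ = 0.0435 × 49.94604 + 0.8378 × 51.94051 + 0.0950 × 52.94065 + 0.0237 × 53.93888
= 2.172653 + 43.515759 + 5.029362 + 1.278351 = 51.996125 amu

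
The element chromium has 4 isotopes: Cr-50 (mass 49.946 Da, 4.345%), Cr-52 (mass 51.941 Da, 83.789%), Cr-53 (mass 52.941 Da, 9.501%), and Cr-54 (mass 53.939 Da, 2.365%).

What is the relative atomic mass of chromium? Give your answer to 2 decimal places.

The abundance-weighted mean is 0.04345 × 49.946 + 0.83789 × 51.941 + 0.09501 × 52.941 + 0.02365 × 53.939
= 2.1702 + 43.5208 + 5.0299 + 1.2757 = 51.9966 Da

52.00 Da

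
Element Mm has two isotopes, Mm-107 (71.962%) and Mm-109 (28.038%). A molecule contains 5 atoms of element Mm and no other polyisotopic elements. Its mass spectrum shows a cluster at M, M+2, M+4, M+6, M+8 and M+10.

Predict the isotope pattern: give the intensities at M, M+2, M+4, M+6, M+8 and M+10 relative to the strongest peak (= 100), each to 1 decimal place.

51.3 : 100.0 : 77.9 : 30.4 : 5.9 : 0.5

Each Mm atom is independently Mm-107 (p = 0.71962) or Mm-109 (q = 0.28038); the cluster is the binomial expansion (p + q)^5.
P(M) = 0.71962^5 = 0.192982
P(M+2) = 5 × 0.71962^4 × 0.28038^1 = 0.375950
P(M+4) = 10 × 0.71962^3 × 0.28038^2 = 0.292957
P(M+6) = 10 × 0.71962^2 × 0.28038^3 = 0.114143
P(M+8) = 5 × 0.71962^1 × 0.28038^4 = 0.022236
P(M+10) = 0.28038^5 = 0.001733
The M+2 peak is largest (0.375950); scaling to 100 gives 51.3 : 100.0 : 77.9 : 30.4 : 5.9 : 0.5.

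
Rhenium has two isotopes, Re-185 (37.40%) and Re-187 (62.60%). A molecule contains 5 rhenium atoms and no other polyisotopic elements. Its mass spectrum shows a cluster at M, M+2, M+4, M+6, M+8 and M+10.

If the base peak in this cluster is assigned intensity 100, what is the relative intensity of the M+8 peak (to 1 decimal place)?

Term probabilities: M 0.0073, M+2 0.0612, M+4 0.2050, M+6 0.3431, M+8 0.2872, M+10 0.0961. Base peak = M+6.
P(M+6) = C(5,3) × 0.3740^2 × 0.6260^3 = 10 × 0.139876 × 0.24531438 = 0.343136 (base)
P(M+8) = C(5,4) × 0.3740^1 × 0.6260^4 = 5 × 0.3740 × 0.1535668 = 0.287170
Relative intensity = 0.287170 / 0.343136 × 100 = 83.7

83.7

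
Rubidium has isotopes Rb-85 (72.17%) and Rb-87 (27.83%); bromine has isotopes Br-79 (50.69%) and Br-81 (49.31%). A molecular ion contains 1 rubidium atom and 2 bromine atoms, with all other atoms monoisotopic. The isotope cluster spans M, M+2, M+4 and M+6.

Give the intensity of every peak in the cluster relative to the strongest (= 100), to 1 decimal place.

42.9 : 100.0 : 72.8 : 15.7

Rubidium pattern (n=1): 0.7217 : 0.2783
Bromine pattern (n=2): 0.25694761 : 0.49990478 : 0.24314761
Convolve the two distributions (both contribute in 2-u steps):
  M: 0.7217×0.25694761 = 0.185439
  M+2: 0.7217×0.49990478 + 0.2783×0.25694761 = 0.432290
  M+4: 0.7217×0.24314761 + 0.2783×0.49990478 = 0.314603
  M+6: 0.2783×0.24314761 = 0.067668
Scale to base peak (0.432290) = 100: 42.9 : 100.0 : 72.8 : 15.7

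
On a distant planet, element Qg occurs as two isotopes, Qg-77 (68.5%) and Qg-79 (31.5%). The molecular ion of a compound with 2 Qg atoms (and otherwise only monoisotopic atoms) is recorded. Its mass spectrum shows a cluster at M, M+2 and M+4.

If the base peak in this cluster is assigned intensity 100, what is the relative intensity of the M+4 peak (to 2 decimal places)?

21.15

Binomial terms of (0.685 + 0.315)^2: M 0.4692, M+2 0.4315, M+4 0.0992 → M is the base peak.
P(M) = C(2,0) × 0.685^2 × 0.315^0 = 1 × 0.469225 × 1.0000 = 0.469225 (base)
P(M+4) = C(2,2) × 0.685^0 × 0.315^2 = 1 × 1.0000 × 0.099225 = 0.099225
Relative intensity = 0.099225 / 0.469225 × 100 = 21.15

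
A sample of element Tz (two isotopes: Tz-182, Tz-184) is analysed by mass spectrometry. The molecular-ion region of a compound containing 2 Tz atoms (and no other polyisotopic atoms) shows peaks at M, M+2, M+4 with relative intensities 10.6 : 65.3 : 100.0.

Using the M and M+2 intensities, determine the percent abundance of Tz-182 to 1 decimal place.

Write p for the Tz-182 fraction. I(M+2)/I(M) = [C(2,1)·p^1·(1−p)] / p^2 = 2·(1−p)/p = 65.3/10.6 = 6.1604
(1−p)/p = 6.1604/2 = 3.0802  ⇒  p = 1/(1 + 3.0802) = 0.2451
Tz-182: 24.5%, Tz-184: 75.5%.

24.5%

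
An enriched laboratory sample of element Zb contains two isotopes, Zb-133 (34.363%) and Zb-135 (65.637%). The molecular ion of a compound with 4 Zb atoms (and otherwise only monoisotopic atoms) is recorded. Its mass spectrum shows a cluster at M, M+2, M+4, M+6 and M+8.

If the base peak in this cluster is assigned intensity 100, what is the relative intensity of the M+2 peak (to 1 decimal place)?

27.4

(0.34363 + 0.65637)^4 gives M 0.0139, M+2 0.1065, M+4 0.3052, M+6 0.3887, M+8 0.1856; the largest is M+6.
P(M+6) = C(4,3) × 0.34363^1 × 0.65637^3 = 4 × 0.34363 × 0.28277836 = 0.388685 (base)
P(M+2) = C(4,1) × 0.34363^3 × 0.65637^1 = 4 × 0.04057637 × 0.65637 = 0.106532
Relative intensity = 0.106532 / 0.388685 × 100 = 27.4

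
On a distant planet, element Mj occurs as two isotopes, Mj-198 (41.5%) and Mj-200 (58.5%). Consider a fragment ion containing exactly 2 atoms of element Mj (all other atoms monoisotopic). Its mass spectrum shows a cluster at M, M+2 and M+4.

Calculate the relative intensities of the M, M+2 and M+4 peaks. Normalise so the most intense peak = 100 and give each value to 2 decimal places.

Each Mj atom is independently Mj-198 (p = 0.415) or Mj-200 (q = 0.585); the cluster is the binomial expansion (p + q)^2.
P(M) = 0.415^2 = 0.172225
P(M+2) = 2 × 0.415^1 × 0.585^1 = 0.485550
P(M+4) = 0.585^2 = 0.342225
The M+2 peak is largest (0.485550); scaling to 100 gives 35.47 : 100.00 : 70.48.

35.47 : 100.00 : 70.48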